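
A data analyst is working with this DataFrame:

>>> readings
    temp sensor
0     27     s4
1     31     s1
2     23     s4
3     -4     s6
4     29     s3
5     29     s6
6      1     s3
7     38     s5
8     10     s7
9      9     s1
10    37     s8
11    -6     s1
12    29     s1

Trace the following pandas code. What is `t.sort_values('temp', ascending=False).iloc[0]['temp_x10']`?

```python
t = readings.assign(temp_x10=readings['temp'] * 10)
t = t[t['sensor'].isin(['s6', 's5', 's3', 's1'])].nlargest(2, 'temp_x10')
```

380

add column temp_x10 = readings['temp'] * 10:
    temp sensor  temp_x10
0     27     s4       270
1     31     s1       310
2     23     s4       230
3     -4     s6       -40
4     29     s3       290
5     29     s6       290
6      1     s3        10
7     38     s5       380
8     10     s7       100
9      9     s1        90
10    37     s8       370
11    -6     s1       -60
12    29     s1       290
filter rows where sensor in ['s6', 's5', 's3', 's1']:
    temp sensor  temp_x10
1     31     s1       310
3     -4     s6       -40
4     29     s3       290
5     29     s6       290
6      1     s3        10
7     38     s5       380
9      9     s1        90
11    -6     s1       -60
12    29     s1       290
take 2 rows with largest temp_x10:
   temp sensor  temp_x10
7    38     s5       380
1    31     s1       310
sort by temp descending:
   temp sensor  temp_x10
7    38     s5       380
1    31     s1       310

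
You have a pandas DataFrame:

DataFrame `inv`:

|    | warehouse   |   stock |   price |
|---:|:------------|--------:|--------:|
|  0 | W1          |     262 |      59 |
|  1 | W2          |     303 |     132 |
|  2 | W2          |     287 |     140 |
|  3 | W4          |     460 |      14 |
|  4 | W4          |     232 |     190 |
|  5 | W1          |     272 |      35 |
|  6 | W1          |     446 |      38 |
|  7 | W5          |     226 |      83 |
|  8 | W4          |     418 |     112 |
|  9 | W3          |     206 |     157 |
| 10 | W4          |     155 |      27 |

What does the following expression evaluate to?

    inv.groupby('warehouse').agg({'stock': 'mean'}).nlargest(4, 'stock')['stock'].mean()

group by warehouse, mean of stock:
                stock
warehouse            
W1         326.666667
W2         295.000000
W3         206.000000
W4         316.250000
W5         226.000000
take 4 rows with largest stock:
                stock
warehouse            
W1         326.666667
W4         316.250000
W2         295.000000
W5         226.000000

290.979166667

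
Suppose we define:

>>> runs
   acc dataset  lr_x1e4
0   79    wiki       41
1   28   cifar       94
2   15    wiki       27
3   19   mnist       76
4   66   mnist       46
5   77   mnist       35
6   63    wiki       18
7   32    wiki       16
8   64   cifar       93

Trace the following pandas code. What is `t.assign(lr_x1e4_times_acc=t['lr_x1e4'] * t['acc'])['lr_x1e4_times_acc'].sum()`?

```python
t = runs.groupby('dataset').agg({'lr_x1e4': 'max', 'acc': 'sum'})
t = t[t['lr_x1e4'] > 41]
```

group by dataset: max(lr_x1e4), sum(acc):
         lr_x1e4  acc
dataset              
cifar         94   92
mnist         76  162
wiki          41  189
filter rows where lr_x1e4 > 41:
         lr_x1e4  acc
dataset              
cifar         94   92
mnist         76  162
add column lr_x1e4_times_acc = t['lr_x1e4'] * t['acc']:
         lr_x1e4  acc  lr_x1e4_times_acc
dataset                                 
cifar         94   92               8648
mnist         76  162              12312
sum of column 'lr_x1e4_times_acc' → 20960

20960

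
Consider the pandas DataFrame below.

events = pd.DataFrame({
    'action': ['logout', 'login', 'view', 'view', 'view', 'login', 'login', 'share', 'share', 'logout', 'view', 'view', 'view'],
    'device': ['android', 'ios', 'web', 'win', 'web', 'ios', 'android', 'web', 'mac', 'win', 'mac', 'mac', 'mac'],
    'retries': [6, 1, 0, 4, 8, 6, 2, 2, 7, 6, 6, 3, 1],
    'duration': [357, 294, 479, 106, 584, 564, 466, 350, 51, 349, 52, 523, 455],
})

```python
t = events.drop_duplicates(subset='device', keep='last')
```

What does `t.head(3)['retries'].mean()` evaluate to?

drop duplicate device (keep=last):
    action   device  retries  duration
5    login      ios        6       564
6    login  android        2       466
7    share      web        2       350
9   logout      win        6       349
12    view      mac        1       455
take first 3 rows:
  action   device  retries  duration
5  login      ios        6       564
6  login  android        2       466
7  share      web        2       350

3.33333333333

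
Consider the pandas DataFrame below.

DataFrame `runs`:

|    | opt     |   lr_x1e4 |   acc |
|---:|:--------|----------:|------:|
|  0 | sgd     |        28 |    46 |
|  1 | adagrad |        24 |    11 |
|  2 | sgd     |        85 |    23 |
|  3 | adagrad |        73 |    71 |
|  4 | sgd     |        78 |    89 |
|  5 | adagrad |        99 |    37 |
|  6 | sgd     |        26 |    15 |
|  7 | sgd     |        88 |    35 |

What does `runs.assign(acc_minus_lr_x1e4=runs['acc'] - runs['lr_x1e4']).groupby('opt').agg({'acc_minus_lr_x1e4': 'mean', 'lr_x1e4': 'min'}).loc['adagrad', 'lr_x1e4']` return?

24

add column acc_minus_lr_x1e4 = runs['acc'] - runs['lr_x1e4']:
       opt  lr_x1e4  acc  acc_minus_lr_x1e4
0      sgd       28   46                 18
1  adagrad       24   11                -13
2      sgd       85   23                -62
3  adagrad       73   71                 -2
4      sgd       78   89                 11
5  adagrad       99   37                -62
6      sgd       26   15                -11
7      sgd       88   35                -53
group by opt: mean(acc_minus_lr_x1e4), min(lr_x1e4):
         acc_minus_lr_x1e4  lr_x1e4
opt                                
adagrad         -25.666667       24
sgd             -19.400000       26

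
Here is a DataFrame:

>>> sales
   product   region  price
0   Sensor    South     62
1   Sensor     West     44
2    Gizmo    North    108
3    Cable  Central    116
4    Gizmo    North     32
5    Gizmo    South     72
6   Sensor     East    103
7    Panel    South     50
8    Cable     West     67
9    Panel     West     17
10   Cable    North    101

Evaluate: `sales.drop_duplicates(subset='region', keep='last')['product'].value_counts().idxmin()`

Sensor

drop duplicate region (keep=last):
   product   region  price
3    Cable  Central    116
6   Sensor     East    103
7    Panel    South     50
9    Panel     West     17
10   Cable    North    101
value_counts of product:
product
Cable     2
Panel     2
Sensor    1
Name: count, dtype: int64
Taking the label with the smallest value gives Sensor.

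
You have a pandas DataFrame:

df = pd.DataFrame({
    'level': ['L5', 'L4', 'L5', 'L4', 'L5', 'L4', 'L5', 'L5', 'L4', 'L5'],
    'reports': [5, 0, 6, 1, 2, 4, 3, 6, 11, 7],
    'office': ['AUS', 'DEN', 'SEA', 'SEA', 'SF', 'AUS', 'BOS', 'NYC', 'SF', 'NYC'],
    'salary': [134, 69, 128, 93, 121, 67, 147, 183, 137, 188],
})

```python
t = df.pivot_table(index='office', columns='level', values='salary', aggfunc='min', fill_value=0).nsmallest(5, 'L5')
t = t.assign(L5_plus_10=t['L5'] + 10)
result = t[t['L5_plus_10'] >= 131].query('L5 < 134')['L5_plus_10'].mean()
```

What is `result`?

134.5

pivot: rows=office, cols=level, min(salary):
level    L4   L5
office          
AUS      67  134
BOS       0  147
DEN      69    0
NYC       0  183
SEA      93  128
SF      137  121
take 5 rows with smallest L5:
level    L4   L5
office          
DEN      69    0
SF      137  121
SEA      93  128
AUS      67  134
BOS       0  147
add column L5_plus_10 = t['L5'] + 10:
level    L4   L5  L5_plus_10
office                      
DEN      69    0          10
SF      137  121         131
SEA      93  128         138
AUS      67  134         144
BOS       0  147         157
filter rows where L5_plus_10 >= 131:
level    L4   L5  L5_plus_10
office                      
SF      137  121         131
SEA      93  128         138
AUS      67  134         144
BOS       0  147         157
filter rows where L5 < 134:
level    L4   L5  L5_plus_10
office                      
SF      137  121         131
SEA      93  128         138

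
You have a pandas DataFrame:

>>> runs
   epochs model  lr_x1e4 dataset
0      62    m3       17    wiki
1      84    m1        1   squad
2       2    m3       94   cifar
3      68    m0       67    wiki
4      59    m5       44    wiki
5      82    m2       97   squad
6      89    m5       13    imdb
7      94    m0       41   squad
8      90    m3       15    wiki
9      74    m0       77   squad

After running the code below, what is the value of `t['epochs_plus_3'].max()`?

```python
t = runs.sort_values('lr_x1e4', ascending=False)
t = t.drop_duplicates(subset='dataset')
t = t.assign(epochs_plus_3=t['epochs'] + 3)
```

sort by lr_x1e4 descending:
   epochs model  lr_x1e4 dataset
5      82    m2       97   squad
2       2    m3       94   cifar
9      74    m0       77   squad
3      68    m0       67    wiki
4      59    m5       44    wiki
7      94    m0       41   squad
0      62    m3       17    wiki
8      90    m3       15    wiki
6      89    m5       13    imdb
1      84    m1        1   squad
drop duplicate dataset (keep=first):
   epochs model  lr_x1e4 dataset
5      82    m2       97   squad
2       2    m3       94   cifar
3      68    m0       67    wiki
6      89    m5       13    imdb
add column epochs_plus_3 = t['epochs'] + 3:
   epochs model  lr_x1e4 dataset  epochs_plus_3
5      82    m2       97   squad             85
2       2    m3       94   cifar              5
3      68    m0       67    wiki             71
6      89    m5       13    imdb             92
Then the max of column 'epochs_plus_3': 92

92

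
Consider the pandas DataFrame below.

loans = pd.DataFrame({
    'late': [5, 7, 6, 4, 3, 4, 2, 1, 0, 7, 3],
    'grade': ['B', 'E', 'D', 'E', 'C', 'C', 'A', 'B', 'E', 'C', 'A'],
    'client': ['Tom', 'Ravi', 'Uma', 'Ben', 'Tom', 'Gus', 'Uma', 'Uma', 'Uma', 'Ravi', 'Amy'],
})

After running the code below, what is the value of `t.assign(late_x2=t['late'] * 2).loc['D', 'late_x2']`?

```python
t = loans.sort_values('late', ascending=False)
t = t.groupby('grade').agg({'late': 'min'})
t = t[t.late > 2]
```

12

sort by late descending:
    late grade client
1      7     E   Ravi
9      7     C   Ravi
2      6     D    Uma
0      5     B    Tom
3      4     E    Ben
5      4     C    Gus
4      3     C    Tom
10     3     A    Amy
6      2     A    Uma
7      1     B    Uma
8      0     E    Uma
group by grade, min of late:
       late
grade      
A         2
B         1
C         3
D         6
E         0
filter rows where late > 2:
       late
grade      
C         3
D         6
add column late_x2 = t['late'] * 2:
       late  late_x2
grade               
C         3        6
D         6       12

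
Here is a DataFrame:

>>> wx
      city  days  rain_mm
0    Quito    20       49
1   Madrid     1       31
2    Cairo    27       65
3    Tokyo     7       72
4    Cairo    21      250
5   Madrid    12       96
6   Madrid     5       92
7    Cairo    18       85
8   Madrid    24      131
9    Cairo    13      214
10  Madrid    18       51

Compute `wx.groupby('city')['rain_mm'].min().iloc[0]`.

65

group by city, min of rain_mm:
city
Cairo     65
Madrid    31
Quito     49
Tokyo     72
Name: rain_mm, dtype: int64
Finally, value at position 0 = 65.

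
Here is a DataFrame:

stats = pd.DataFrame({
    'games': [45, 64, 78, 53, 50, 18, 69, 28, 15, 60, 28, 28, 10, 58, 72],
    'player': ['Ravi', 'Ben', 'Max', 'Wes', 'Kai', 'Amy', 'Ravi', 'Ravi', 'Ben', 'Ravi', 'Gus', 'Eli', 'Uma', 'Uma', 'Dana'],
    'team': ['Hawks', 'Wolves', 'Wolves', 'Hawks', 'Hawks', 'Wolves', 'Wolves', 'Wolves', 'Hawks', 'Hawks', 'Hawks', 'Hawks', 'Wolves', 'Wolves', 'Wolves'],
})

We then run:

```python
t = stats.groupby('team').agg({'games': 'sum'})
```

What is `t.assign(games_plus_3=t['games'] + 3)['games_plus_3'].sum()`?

682

group by team, sum of games:
        games
team         
Hawks     279
Wolves    397
add column games_plus_3 = t['games'] + 3:
        games  games_plus_3
team                       
Hawks     279           282
Wolves    397           400
Reading off the sum of column 'games_plus_3', we get 682.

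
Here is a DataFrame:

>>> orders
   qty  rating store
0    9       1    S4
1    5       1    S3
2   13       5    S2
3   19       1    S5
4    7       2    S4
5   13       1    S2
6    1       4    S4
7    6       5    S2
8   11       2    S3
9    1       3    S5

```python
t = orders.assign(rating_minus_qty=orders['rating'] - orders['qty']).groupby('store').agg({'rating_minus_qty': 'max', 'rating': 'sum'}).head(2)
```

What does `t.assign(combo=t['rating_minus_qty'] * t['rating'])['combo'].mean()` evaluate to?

-11.5

add column rating_minus_qty = orders['rating'] - orders['qty']:
   qty  rating store  rating_minus_qty
0    9       1    S4                -8
1    5       1    S3                -4
2   13       5    S2                -8
3   19       1    S5               -18
4    7       2    S4                -5
5   13       1    S2               -12
6    1       4    S4                 3
7    6       5    S2                -1
8   11       2    S3                -9
9    1       3    S5                 2
group by store: max(rating_minus_qty), sum(rating):
       rating_minus_qty  rating
store                          
S2                   -1      11
S3                   -4       3
S4                    3       7
S5                    2       4
take first 2 rows:
       rating_minus_qty  rating
store                          
S2                   -1      11
S3                   -4       3
add column combo = t['rating_minus_qty'] * t['rating']:
       rating_minus_qty  rating  combo
store                                 
S2                   -1      11    -11
S3                   -4       3    -12
Then the mean of column 'combo': -11.5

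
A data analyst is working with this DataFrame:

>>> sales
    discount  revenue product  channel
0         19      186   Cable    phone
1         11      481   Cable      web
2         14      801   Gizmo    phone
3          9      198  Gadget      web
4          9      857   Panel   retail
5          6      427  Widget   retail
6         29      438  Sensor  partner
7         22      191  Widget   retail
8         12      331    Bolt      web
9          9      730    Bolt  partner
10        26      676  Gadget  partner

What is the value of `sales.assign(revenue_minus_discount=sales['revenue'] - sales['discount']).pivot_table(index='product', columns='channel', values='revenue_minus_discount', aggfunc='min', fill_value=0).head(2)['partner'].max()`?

add column revenue_minus_discount = sales['revenue'] - sales['discount']:
    discount  revenue product  channel  revenue_minus_discount
0         19      186   Cable    phone                     167
1         11      481   Cable      web                     470
2         14      801   Gizmo    phone                     787
3          9      198  Gadget      web                     189
4          9      857   Panel   retail                     848
5          6      427  Widget   retail                     421
6         29      438  Sensor  partner                     409
7         22      191  Widget   retail                     169
8         12      331    Bolt      web                     319
9          9      730    Bolt  partner                     721
10        26      676  Gadget  partner                     650
pivot: rows=product, cols=channel, min(revenue_minus_discount):
channel  partner  phone  retail  web
product                             
Bolt         721      0       0  319
Cable          0    167       0  470
Gadget       650      0       0  189
Gizmo          0    787       0    0
Panel          0      0     848    0
Sensor       409      0       0    0
Widget         0      0     169    0
take first 2 rows:
channel  partner  phone  retail  web
product                             
Bolt         721      0       0  319
Cable          0    167       0  470
Reading off the max of column 'partner', we get 721.

721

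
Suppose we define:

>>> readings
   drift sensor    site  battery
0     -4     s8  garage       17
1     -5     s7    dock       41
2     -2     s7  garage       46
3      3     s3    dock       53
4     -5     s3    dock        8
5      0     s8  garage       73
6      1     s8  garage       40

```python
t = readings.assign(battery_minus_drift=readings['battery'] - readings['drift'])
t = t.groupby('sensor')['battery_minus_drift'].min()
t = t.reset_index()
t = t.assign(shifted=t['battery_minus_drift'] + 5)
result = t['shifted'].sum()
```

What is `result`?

95

add column battery_minus_drift = readings['battery'] - readings['drift']:
   drift sensor    site  battery  battery_minus_drift
0     -4     s8  garage       17                   21
1     -5     s7    dock       41                   46
2     -2     s7  garage       46                   48
3      3     s3    dock       53                   50
4     -5     s3    dock        8                   13
5      0     s8  garage       73                   73
6      1     s8  garage       40                   39
group by sensor, min of battery_minus_drift:
sensor
s3    13
s7    46
s8    21
Name: battery_minus_drift, dtype: int64
reset_index():
  sensor  battery_minus_drift
0     s3                   13
1     s7                   46
2     s8                   21
add column shifted = t['battery_minus_drift'] + 5:
  sensor  battery_minus_drift  shifted
0     s3                   13       18
1     s7                   46       51
2     s8                   21       26
Taking the sum of column 'shifted' gives 95.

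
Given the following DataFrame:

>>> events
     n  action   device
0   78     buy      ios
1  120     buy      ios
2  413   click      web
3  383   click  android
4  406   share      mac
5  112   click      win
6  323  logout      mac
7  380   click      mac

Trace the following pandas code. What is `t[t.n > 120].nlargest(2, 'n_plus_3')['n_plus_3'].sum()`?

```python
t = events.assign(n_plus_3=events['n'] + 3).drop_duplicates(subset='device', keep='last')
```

802

add column n_plus_3 = events['n'] + 3:
     n  action   device  n_plus_3
0   78     buy      ios        81
1  120     buy      ios       123
2  413   click      web       416
3  383   click  android       386
4  406   share      mac       409
5  112   click      win       115
6  323  logout      mac       326
7  380   click      mac       383
drop duplicate device (keep=last):
     n action   device  n_plus_3
1  120    buy      ios       123
2  413  click      web       416
3  383  click  android       386
5  112  click      win       115
7  380  click      mac       383
filter rows where n > 120:
     n action   device  n_plus_3
2  413  click      web       416
3  383  click  android       386
7  380  click      mac       383
take 2 rows with largest n_plus_3:
     n action   device  n_plus_3
2  413  click      web       416
3  383  click  android       386
sum of column 'n_plus_3' → 802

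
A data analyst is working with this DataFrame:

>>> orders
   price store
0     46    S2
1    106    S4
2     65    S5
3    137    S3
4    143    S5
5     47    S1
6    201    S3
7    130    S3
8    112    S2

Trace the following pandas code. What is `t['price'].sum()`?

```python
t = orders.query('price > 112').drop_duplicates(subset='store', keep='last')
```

filter rows where price > 112:
   price store
3    137    S3
4    143    S5
6    201    S3
7    130    S3
drop duplicate store (keep=last):
   price store
4    143    S5
7    130    S3
Hence 273.

273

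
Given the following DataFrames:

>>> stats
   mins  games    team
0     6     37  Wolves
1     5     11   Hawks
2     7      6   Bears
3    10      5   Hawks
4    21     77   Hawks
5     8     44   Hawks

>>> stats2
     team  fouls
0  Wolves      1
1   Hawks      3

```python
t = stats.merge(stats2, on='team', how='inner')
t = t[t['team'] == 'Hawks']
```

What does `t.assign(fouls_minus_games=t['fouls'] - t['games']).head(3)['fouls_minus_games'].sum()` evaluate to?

-84

merge on 'team' (how='inner') → 5 rows:
   mins  games    team  fouls
0     6     37  Wolves      1
1     5     11   Hawks      3
2    10      5   Hawks      3
3    21     77   Hawks      3
4     8     44   Hawks      3
filter rows where team == 'Hawks':
   mins  games   team  fouls
1     5     11  Hawks      3
2    10      5  Hawks      3
3    21     77  Hawks      3
4     8     44  Hawks      3
add column fouls_minus_games = t['fouls'] - t['games']:
   mins  games   team  fouls  fouls_minus_games
1     5     11  Hawks      3                 -8
2    10      5  Hawks      3                 -2
3    21     77  Hawks      3                -74
4     8     44  Hawks      3                -41
take first 3 rows:
   mins  games   team  fouls  fouls_minus_games
1     5     11  Hawks      3                 -8
2    10      5  Hawks      3                 -2
3    21     77  Hawks      3                -74
So sum() = -84.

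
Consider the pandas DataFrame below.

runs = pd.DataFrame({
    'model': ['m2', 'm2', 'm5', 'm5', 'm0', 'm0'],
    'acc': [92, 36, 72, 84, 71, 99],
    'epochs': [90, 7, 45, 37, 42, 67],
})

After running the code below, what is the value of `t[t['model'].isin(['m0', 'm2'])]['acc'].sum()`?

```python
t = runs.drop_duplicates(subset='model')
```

163

drop duplicate model (keep=first):
  model  acc  epochs
0    m2   92      90
2    m5   72      45
4    m0   71      42
filter rows where model in ['m0', 'm2']:
  model  acc  epochs
0    m2   92      90
4    m0   71      42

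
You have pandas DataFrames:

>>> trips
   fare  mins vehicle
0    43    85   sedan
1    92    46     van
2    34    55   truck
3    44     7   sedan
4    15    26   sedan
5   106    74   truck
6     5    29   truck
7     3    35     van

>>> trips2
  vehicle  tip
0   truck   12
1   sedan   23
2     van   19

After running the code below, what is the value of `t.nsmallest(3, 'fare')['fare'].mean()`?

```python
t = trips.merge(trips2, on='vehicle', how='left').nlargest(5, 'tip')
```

20.3333333333

merge on 'vehicle' (how='left') → 8 rows:
   fare  mins vehicle  tip
0    43    85   sedan   23
1    92    46     van   19
2    34    55   truck   12
3    44     7   sedan   23
4    15    26   sedan   23
5   106    74   truck   12
6     5    29   truck   12
7     3    35     van   19
take 5 rows with largest tip:
   fare  mins vehicle  tip
0    43    85   sedan   23
3    44     7   sedan   23
4    15    26   sedan   23
1    92    46     van   19
7     3    35     van   19
take 3 rows with smallest fare:
   fare  mins vehicle  tip
7     3    35     van   19
4    15    26   sedan   23
0    43    85   sedan   23
Then the mean of column 'fare': 20.3333333333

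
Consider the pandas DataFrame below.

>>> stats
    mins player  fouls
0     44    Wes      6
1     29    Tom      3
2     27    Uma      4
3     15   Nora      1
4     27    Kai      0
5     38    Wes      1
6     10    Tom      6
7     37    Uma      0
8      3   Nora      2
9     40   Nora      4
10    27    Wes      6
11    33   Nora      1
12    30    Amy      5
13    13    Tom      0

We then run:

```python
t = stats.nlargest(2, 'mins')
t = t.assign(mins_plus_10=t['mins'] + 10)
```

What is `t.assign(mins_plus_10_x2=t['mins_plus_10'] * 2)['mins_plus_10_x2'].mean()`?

104.0

take 2 rows with largest mins:
   mins player  fouls
0    44    Wes      6
9    40   Nora      4
add column mins_plus_10 = t['mins'] + 10:
   mins player  fouls  mins_plus_10
0    44    Wes      6            54
9    40   Nora      4            50
add column mins_plus_10_x2 = t['mins_plus_10'] * 2:
   mins player  fouls  mins_plus_10  mins_plus_10_x2
0    44    Wes      6            54              108
9    40   Nora      4            50              100
The mean of column 'mins_plus_10_x2' is 104.0.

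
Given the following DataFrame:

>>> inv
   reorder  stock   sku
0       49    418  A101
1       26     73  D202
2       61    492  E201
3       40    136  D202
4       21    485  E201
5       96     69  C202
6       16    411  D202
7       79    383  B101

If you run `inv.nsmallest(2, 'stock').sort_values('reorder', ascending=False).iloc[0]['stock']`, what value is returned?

take 2 rows with smallest stock:
   reorder  stock   sku
5       96     69  C202
1       26     73  D202
sort by reorder descending:
   reorder  stock   sku
5       96     69  C202
1       26     73  D202
Then the value at position 0, column 'stock': 69

69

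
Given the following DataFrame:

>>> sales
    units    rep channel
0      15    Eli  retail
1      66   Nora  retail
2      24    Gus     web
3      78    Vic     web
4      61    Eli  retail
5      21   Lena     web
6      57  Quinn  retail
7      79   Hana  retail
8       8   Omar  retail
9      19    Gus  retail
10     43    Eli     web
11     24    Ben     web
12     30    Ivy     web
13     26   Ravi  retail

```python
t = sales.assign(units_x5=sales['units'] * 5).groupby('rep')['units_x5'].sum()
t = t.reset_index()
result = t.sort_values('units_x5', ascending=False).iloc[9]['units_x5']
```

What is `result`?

105

add column units_x5 = sales['units'] * 5:
    units    rep channel  units_x5
0      15    Eli  retail        75
1      66   Nora  retail       330
2      24    Gus     web       120
3      78    Vic     web       390
4      61    Eli  retail       305
5      21   Lena     web       105
6      57  Quinn  retail       285
7      79   Hana  retail       395
8       8   Omar  retail        40
9      19    Gus  retail        95
10     43    Eli     web       215
11     24    Ben     web       120
12     30    Ivy     web       150
13     26   Ravi  retail       130
group by rep, sum of units_x5:
rep
Ben      120
Eli      595
Gus      215
Hana     395
Ivy      150
Lena     105
Nora     330
Omar      40
Quinn    285
Ravi     130
Vic      390
Name: units_x5, dtype: int64
reset_index():
      rep  units_x5
0     Ben       120
1     Eli       595
2     Gus       215
3    Hana       395
4     Ivy       150
5    Lena       105
6    Nora       330
7    Omar        40
8   Quinn       285
9    Ravi       130
10    Vic       390
sort by units_x5 descending:
      rep  units_x5
1     Eli       595
3    Hana       395
10    Vic       390
6    Nora       330
8   Quinn       285
2     Gus       215
4     Ivy       150
9    Ravi       130
0     Ben       120
5    Lena       105
7    Omar        40
The value at position 9, column 'units_x5' is 105.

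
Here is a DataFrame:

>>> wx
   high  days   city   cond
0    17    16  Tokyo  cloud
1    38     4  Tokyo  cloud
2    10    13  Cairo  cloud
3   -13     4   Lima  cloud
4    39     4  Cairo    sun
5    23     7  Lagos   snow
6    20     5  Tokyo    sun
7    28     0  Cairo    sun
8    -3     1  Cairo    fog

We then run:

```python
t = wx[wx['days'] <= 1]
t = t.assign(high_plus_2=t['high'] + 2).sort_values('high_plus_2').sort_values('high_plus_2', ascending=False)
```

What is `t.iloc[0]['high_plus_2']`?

filter rows where days <= 1:
   high  days   city cond
7    28     0  Cairo  sun
8    -3     1  Cairo  fog
add column high_plus_2 = t['high'] + 2:
   high  days   city cond  high_plus_2
7    28     0  Cairo  sun           30
8    -3     1  Cairo  fog           -1
sort by high_plus_2:
   high  days   city cond  high_plus_2
8    -3     1  Cairo  fog           -1
7    28     0  Cairo  sun           30
sort by high_plus_2 descending:
   high  days   city cond  high_plus_2
7    28     0  Cairo  sun           30
8    -3     1  Cairo  fog           -1
Finally, value at position 0, column 'high_plus_2' = 30.

30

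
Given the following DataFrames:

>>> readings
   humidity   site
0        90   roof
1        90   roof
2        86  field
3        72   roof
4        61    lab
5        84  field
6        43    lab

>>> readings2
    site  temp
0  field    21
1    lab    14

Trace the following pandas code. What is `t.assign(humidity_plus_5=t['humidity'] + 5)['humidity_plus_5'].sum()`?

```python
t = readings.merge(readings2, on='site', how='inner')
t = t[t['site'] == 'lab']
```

merge on 'site' (how='inner') → 4 rows:
   humidity   site  temp
0        86  field    21
1        61    lab    14
2        84  field    21
3        43    lab    14
filter rows where site == 'lab':
   humidity site  temp
1        61  lab    14
3        43  lab    14
add column humidity_plus_5 = t['humidity'] + 5:
   humidity site  temp  humidity_plus_5
1        61  lab    14               66
3        43  lab    14               48

114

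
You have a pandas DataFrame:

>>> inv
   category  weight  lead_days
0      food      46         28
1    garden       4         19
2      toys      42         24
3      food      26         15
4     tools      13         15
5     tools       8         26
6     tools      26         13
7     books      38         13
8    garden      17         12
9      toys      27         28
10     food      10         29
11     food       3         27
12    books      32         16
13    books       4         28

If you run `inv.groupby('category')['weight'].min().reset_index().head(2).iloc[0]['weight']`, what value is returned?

4

group by category, min of weight:
category
books      4
food       3
garden     4
tools      8
toys      27
Name: weight, dtype: int64
reset_index():
  category  weight
0    books       4
1     food       3
2   garden       4
3    tools       8
4     toys      27
take first 2 rows:
  category  weight
0    books       4
1     food       3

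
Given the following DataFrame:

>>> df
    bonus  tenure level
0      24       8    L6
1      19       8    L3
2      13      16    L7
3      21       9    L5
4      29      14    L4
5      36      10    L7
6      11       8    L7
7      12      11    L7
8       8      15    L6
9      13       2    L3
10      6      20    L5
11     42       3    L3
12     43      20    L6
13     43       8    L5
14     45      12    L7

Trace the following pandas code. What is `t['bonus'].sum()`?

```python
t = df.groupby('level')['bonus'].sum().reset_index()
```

group by level, sum of bonus:
level
L3     74
L4     29
L5     70
L6     75
L7    117
Name: bonus, dtype: int64
reset_index():
  level  bonus
0    L3     74
1    L4     29
2    L5     70
3    L6     75
4    L7    117
Finally, sum of column 'bonus' = 365.

365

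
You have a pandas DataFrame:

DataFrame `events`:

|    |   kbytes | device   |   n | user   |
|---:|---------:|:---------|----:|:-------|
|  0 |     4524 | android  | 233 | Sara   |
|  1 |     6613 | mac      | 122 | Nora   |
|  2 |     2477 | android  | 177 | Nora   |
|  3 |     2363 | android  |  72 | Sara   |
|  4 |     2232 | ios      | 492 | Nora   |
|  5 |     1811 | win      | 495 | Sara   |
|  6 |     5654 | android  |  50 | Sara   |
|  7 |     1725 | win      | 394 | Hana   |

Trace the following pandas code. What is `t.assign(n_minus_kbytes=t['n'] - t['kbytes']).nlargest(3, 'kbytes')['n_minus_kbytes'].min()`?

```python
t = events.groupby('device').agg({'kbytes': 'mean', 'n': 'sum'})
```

-6491.0

group by device: mean(kbytes), sum(n):
         kbytes    n
device              
android  3754.5  532
ios      2232.0  492
mac      6613.0  122
win      1768.0  889
add column n_minus_kbytes = t['n'] - t['kbytes']:
         kbytes    n  n_minus_kbytes
device                              
android  3754.5  532         -3222.5
ios      2232.0  492         -1740.0
mac      6613.0  122         -6491.0
win      1768.0  889          -879.0
take 3 rows with largest kbytes:
         kbytes    n  n_minus_kbytes
device                              
mac      6613.0  122         -6491.0
android  3754.5  532         -3222.5
ios      2232.0  492         -1740.0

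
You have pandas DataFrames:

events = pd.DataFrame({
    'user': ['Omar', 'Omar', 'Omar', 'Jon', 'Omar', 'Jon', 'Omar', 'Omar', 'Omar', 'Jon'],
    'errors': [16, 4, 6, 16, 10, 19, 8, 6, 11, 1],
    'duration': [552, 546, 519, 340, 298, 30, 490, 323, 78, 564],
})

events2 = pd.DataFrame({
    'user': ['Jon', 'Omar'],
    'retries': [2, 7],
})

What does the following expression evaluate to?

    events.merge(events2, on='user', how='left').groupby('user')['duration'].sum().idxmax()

merge on 'user' (how='left') → 10 rows:
   user  errors  duration  retries
0  Omar      16       552        7
1  Omar       4       546        7
2  Omar       6       519        7
3   Jon      16       340        2
4  Omar      10       298        7
5   Jon      19        30        2
6  Omar       8       490        7
7  Omar       6       323        7
8  Omar      11        78        7
9   Jon       1       564        2
group by user, sum of duration:
user
Jon      934
Omar    2806
Name: duration, dtype: int64
Taking the label with the largest value gives Omar.

Omar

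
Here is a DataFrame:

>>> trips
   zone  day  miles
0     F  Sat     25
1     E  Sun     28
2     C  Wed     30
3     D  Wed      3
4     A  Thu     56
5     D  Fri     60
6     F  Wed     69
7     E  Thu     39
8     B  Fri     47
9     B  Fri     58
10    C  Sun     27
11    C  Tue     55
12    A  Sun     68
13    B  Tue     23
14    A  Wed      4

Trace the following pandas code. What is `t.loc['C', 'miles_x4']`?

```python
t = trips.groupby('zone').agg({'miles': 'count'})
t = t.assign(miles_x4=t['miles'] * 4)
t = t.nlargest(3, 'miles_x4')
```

12

group by zone, count of miles:
      miles
zone       
A         3
B         3
C         3
D         2
E         2
F         2
add column miles_x4 = t['miles'] * 4:
      miles  miles_x4
zone                 
A         3        12
B         3        12
C         3        12
D         2         8
E         2         8
F         2         8
take 3 rows with largest miles_x4:
      miles  miles_x4
zone                 
A         3        12
B         3        12
C         3        12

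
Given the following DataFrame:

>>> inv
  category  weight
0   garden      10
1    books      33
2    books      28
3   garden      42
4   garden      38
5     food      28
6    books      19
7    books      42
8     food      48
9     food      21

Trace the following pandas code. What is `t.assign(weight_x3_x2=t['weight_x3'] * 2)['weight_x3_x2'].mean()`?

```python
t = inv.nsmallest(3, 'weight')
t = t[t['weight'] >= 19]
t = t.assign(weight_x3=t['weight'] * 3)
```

120.0

take 3 rows with smallest weight:
  category  weight
0   garden      10
6    books      19
9     food      21
filter rows where weight >= 19:
  category  weight
6    books      19
9     food      21
add column weight_x3 = t['weight'] * 3:
  category  weight  weight_x3
6    books      19         57
9     food      21         63
add column weight_x3_x2 = t['weight_x3'] * 2:
  category  weight  weight_x3  weight_x3_x2
6    books      19         57           114
9     food      21         63           126
Then the mean of column 'weight_x3_x2': 120.0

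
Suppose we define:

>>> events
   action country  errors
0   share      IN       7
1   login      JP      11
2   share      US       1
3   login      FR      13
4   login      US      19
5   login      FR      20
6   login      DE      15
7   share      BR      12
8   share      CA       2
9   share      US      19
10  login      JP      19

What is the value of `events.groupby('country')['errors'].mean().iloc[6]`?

13.0

group by country, mean of errors:
country
BR    12.0
CA     2.0
DE    15.0
FR    16.5
IN     7.0
JP    15.0
US    13.0
Name: errors, dtype: float64
Reading off the value at position 6, we get 13.0.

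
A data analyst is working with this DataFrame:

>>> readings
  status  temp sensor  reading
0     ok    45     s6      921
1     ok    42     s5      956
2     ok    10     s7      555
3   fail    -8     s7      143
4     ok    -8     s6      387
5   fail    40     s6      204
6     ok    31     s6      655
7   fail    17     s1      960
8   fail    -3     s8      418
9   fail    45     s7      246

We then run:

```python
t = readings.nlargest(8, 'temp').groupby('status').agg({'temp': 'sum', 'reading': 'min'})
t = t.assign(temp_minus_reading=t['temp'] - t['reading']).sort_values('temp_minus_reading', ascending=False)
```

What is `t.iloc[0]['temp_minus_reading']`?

-105

take 8 rows with largest temp:
  status  temp sensor  reading
0     ok    45     s6      921
9   fail    45     s7      246
1     ok    42     s5      956
5   fail    40     s6      204
6     ok    31     s6      655
7   fail    17     s1      960
2     ok    10     s7      555
8   fail    -3     s8      418
group by status: sum(temp), min(reading):
        temp  reading
status               
fail      99      204
ok       128      555
add column temp_minus_reading = t['temp'] - t['reading']:
        temp  reading  temp_minus_reading
status                                   
fail      99      204                -105
ok       128      555                -427
sort by temp_minus_reading descending:
        temp  reading  temp_minus_reading
status                                   
fail      99      204                -105
ok       128      555                -427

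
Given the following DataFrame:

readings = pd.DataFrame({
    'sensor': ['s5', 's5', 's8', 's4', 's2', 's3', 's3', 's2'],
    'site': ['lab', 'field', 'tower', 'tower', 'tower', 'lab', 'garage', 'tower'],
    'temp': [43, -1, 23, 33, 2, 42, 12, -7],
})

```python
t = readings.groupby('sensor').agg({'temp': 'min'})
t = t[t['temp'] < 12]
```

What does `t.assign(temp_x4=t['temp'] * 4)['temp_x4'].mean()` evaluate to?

group by sensor, min of temp:
        temp
sensor      
s2        -7
s3        12
s4        33
s5        -1
s8        23
filter rows where temp < 12:
        temp
sensor      
s2        -7
s5        -1
add column temp_x4 = t['temp'] * 4:
        temp  temp_x4
sensor               
s2        -7      -28
s5        -1       -4
Finally, mean of column 'temp_x4' = -16.0.

-16.0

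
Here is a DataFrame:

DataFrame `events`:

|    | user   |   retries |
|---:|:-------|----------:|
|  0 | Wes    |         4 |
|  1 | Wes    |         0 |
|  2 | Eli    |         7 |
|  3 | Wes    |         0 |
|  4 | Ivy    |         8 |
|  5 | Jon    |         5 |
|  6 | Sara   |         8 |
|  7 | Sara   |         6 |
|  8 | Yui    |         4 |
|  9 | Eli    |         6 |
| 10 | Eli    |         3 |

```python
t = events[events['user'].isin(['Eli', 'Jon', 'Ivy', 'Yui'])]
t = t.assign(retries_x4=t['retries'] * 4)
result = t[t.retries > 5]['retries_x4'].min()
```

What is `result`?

filter rows where user in ['Eli', 'Jon', 'Ivy', 'Yui']:
   user  retries
2   Eli        7
4   Ivy        8
5   Jon        5
8   Yui        4
9   Eli        6
10  Eli        3
add column retries_x4 = t['retries'] * 4:
   user  retries  retries_x4
2   Eli        7          28
4   Ivy        8          32
5   Jon        5          20
8   Yui        4          16
9   Eli        6          24
10  Eli        3          12
filter rows where retries > 5:
  user  retries  retries_x4
2  Eli        7          28
4  Ivy        8          32
9  Eli        6          24
The min of column 'retries_x4' is 24.

24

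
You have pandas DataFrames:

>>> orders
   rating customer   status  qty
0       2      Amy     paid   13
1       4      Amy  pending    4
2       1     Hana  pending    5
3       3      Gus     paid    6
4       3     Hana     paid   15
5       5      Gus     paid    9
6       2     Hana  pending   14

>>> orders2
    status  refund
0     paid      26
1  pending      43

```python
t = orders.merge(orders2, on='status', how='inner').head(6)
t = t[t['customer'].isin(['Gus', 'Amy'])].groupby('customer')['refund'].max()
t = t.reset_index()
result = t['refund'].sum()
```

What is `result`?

merge on 'status' (how='inner') → 7 rows:
   rating customer   status  qty  refund
0       2      Amy     paid   13      26
1       4      Amy  pending    4      43
2       1     Hana  pending    5      43
3       3      Gus     paid    6      26
4       3     Hana     paid   15      26
5       5      Gus     paid    9      26
6       2     Hana  pending   14      43
take first 6 rows:
   rating customer   status  qty  refund
0       2      Amy     paid   13      26
1       4      Amy  pending    4      43
2       1     Hana  pending    5      43
3       3      Gus     paid    6      26
4       3     Hana     paid   15      26
5       5      Gus     paid    9      26
filter rows where customer in ['Gus', 'Amy']:
   rating customer   status  qty  refund
0       2      Amy     paid   13      26
1       4      Amy  pending    4      43
3       3      Gus     paid    6      26
5       5      Gus     paid    9      26
group by customer, max of refund:
customer
Amy    43
Gus    26
Name: refund, dtype: int64
reset_index():
  customer  refund
0      Amy      43
1      Gus      26

69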